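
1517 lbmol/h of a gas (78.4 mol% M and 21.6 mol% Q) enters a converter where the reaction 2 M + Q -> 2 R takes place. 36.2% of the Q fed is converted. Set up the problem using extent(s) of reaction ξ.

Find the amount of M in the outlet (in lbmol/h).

952 lbmol/h

Q reacted = 0.362 × 327.7 = 118.6 lbmol/h; ν_Q = −1, so ξ = 118.6/1 = 118.6 lbmol/h.
Outlet amounts (n = n₀ + ν ξ):
  M: 1189 − 2(118.6) = 952.1
  Q: 327.7 − 1(118.6) = 209.1
  R: 0 + 2(118.6) = 237.2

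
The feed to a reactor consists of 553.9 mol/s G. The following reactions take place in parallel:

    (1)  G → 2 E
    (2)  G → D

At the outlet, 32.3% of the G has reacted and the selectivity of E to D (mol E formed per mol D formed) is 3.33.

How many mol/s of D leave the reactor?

Conversion of G: G consumed = 0.323 × 553.9 = 178.9 mol/s = 1ξ₁ + 1ξ₂.
Selectivity: 2ξ₁ / (1ξ₂) = 3.33 → ξ₁ = 1.665 ξ₂.
Substitute: (1·1.665 + 1) ξ₂ = 178.9 → ξ₂ = 67.13 mol/s, ξ₁ = 111.8 mol/s.
Outlet amounts (n = n₀ + Σ ν·ξ):
  G: 553.9 − 1(111.8) − 1(67.13) = 375
  E: 0 + 2(111.8) = 223.6
  D: 0 + 1(67.13) = 67.13

67.1 mol/s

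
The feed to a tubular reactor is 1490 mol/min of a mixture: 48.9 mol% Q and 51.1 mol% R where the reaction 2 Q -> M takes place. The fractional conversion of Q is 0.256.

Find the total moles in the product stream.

1400 mol/min

Q reacted = 0.256 × 728.6 = 186.5 mol/min; ν_Q = −2, so ξ = 186.5/2 = 93.26 mol/min.
Outlet amounts (n = n₀ + ν ξ):
  Q: 728.6 − 2(93.26) = 542.1
  M: 0 + 1(93.26) = 93.26
  R: 761.4 (inert)
Total out = 542.1 + 93.26 + 761.4 = 1397 mol/min.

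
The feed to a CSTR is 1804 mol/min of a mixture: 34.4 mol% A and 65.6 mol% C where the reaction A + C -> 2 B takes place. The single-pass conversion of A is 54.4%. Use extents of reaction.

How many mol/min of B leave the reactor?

A reacted = 0.544 × 620.6 = 337.6 mol/min; ν_A = −1, so ξ = 337.6/1 = 337.6 mol/min.
Outlet amounts (n = n₀ + ν ξ):
  A: 620.6 − 1(337.6) = 283
  C: 1183 − 1(337.6) = 845.8
  B: 0 + 2(337.6) = 675.2

675 mol/min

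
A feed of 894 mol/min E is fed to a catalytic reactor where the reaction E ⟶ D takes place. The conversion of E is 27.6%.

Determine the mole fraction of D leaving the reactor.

E reacted = 0.276 × 894 = 246.7 mol/min; ν_E = −1, so ξ = 246.7/1 = 246.7 mol/min.
Outlet amounts (n = n₀ + ν ξ):
  E: 894 − 1(246.7) = 647.3
  D: 0 + 1(246.7) = 246.7
Total out = 894 mol/min; y_D = 246.7 / 894 = 0.276.

0.276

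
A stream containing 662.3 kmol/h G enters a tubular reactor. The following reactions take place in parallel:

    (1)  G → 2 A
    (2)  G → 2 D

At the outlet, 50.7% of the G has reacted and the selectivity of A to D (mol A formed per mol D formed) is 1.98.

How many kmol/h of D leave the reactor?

225 kmol/h

Conversion of G: G consumed = 0.507 × 662.3 = 335.8 kmol/h = 1ξ₁ + 1ξ₂.
Selectivity: 2ξ₁ / (2ξ₂) = 1.98 → ξ₁ = 1.98 ξ₂.
Substitute: (1·1.98 + 1) ξ₂ = 335.8 → ξ₂ = 112.7 kmol/h, ξ₁ = 223.1 kmol/h.
Outlet amounts (n = n₀ + Σ ν·ξ):
  G: 662.3 − 1(223.1) − 1(112.7) = 326.5
  A: 0 + 2(223.1) = 446.2
  D: 0 + 2(112.7) = 225.4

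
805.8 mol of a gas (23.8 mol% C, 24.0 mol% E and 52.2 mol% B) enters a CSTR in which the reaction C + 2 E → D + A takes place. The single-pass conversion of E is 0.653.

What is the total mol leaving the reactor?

743 mol

E reacted = 0.653 × 193.4 = 126.3 mol; ν_E = −2, so ξ = 126.3/2 = 63.14 mol.
Outlet amounts (n = n₀ + ν ξ):
  C: 191.8 − 1(63.14) = 128.6
  E: 193.4 − 2(63.14) = 67.11
  D: 0 + 1(63.14) = 63.14
  A: 0 + 1(63.14) = 63.14
  B: 420.6 (inert)
Total out = 128.6 + 67.11 + 63.14 + 63.14 + 420.6 = 742.7 mol.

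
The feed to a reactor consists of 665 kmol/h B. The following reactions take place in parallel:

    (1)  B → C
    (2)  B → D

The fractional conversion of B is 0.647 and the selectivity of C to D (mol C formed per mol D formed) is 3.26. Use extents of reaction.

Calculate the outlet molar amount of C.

Conversion of B: B consumed = 0.647 × 665 = 430.3 kmol/h = 1ξ₁ + 1ξ₂.
Selectivity: 1ξ₁ / (1ξ₂) = 3.26 → ξ₁ = 3.26 ξ₂.
Substitute: (1·3.26 + 1) ξ₂ = 430.3 → ξ₂ = 101 kmol/h, ξ₁ = 329.3 kmol/h.
Outlet amounts (n = n₀ + Σ ν·ξ):
  B: 665 − 1(329.3) − 1(101) = 234.7
  C: 0 + 1(329.3) = 329.3
  D: 0 + 1(101) = 101

329 kmol/h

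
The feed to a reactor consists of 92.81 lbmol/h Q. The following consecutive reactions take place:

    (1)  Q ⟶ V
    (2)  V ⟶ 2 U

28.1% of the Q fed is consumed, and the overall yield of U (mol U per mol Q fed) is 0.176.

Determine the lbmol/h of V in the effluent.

17.9 lbmol/h

Conversion of Q: Q consumed = 1ξ₁ = 0.281 × 92.81 → ξ₁ = 26.08 lbmol/h.
Yield of U: 2ξ₂ / 92.81 = 0.176 → ξ₂ = 8.167 lbmol/h.
Outlet amounts (n = n₀ + Σ ν·ξ):
  Q: 92.81 − 1(26.08) = 66.73
  V: 0 + 1(26.08) − 1(8.167) = 17.91
  U: 0 + 2(8.167) = 16.33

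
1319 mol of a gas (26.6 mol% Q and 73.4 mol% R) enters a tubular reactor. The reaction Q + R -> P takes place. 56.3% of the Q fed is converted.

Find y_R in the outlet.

0.687

Q reacted = 0.563 × 350.9 = 197.5 mol; ν_Q = −1, so ξ = 197.5/1 = 197.5 mol.
Outlet amounts (n = n₀ + ν ξ):
  Q: 350.9 − 1(197.5) = 153.3
  R: 968.1 − 1(197.5) = 770.6
  P: 0 + 1(197.5) = 197.5
Total out = 1121 mol; y_R = 770.6 / 1121 = 0.6871.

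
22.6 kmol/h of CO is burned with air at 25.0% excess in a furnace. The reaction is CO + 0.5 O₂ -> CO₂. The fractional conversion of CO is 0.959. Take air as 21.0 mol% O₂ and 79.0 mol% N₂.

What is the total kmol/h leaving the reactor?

79 kmol/h

Stoichiometric O₂ = 0.5 × 22.6 = 11.3 kmol/h; O₂ fed = 11.3 × 1.250 = 14.12 kmol/h.
N₂ fed = 14.12 × 79/21 = 53.14 kmol/h.
Fuel reacted = 0.959 × 22.6 → ξ = 21.67 kmol/h.
Outlet (n = n₀ + ν ξ):
  CO: 22.6 − 1(21.67) = 0.9266
  O₂: 14.12 − 0.5(21.67) = 3.288
  N₂: 53.14 (inert)
  CO₂: 0 + 1(21.67) = 21.67
Total out = 0.9266 + 3.288 + 53.14 + 21.67 = 79.03 kmol/h.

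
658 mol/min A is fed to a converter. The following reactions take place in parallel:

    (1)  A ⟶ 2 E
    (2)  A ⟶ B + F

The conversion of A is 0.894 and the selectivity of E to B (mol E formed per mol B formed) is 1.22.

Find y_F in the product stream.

Conversion of A: A consumed = 0.894 × 658 = 588.3 mol/min = 1ξ₁ + 1ξ₂.
Selectivity: 2ξ₁ / (1ξ₂) = 1.22 → ξ₁ = 0.61 ξ₂.
Substitute: (1·0.61 + 1) ξ₂ = 588.3 → ξ₂ = 365.4 mol/min, ξ₁ = 222.9 mol/min.
Outlet amounts (n = n₀ + Σ ν·ξ):
  A: 658 − 1(222.9) − 1(365.4) = 69.75
  E: 0 + 2(222.9) = 445.8
  B: 0 + 1(365.4) = 365.4
  F: 0 + 1(365.4) = 365.4
Total out = 1246 mol/min; y_F = 365.4 / 1246 = 0.2932.

0.293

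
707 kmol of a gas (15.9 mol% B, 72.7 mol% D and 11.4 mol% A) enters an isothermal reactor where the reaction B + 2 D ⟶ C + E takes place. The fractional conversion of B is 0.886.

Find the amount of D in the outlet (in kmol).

B reacted = 0.886 × 112.4 = 99.6 kmol; ν_B = −1, so ξ = 99.6/1 = 99.6 kmol.
Outlet amounts (n = n₀ + ν ξ):
  B: 112.4 − 1(99.6) = 12.82
  D: 514 − 2(99.6) = 314.8
  C: 0 + 1(99.6) = 99.6
  E: 0 + 1(99.6) = 99.6
  A: 80.6 (inert)

315 kmol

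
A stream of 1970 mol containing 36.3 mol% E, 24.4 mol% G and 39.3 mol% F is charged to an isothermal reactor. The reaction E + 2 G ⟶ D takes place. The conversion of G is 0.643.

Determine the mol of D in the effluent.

G reacted = 0.643 × 480.7 = 309.1 mol; ν_G = −2, so ξ = 309.1/2 = 154.5 mol.
Outlet amounts (n = n₀ + ν ξ):
  E: 715.1 − 1(154.5) = 560.6
  G: 480.7 − 2(154.5) = 171.6
  D: 0 + 1(154.5) = 154.5
  F: 774.2 (inert)

155 mol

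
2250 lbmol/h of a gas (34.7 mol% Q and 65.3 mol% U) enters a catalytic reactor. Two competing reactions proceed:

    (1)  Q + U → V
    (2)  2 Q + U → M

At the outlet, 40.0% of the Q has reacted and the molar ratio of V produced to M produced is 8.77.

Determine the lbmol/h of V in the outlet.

Conversion of Q: Q consumed = 0.4 × 780.8 = 312.3 lbmol/h = 1ξ₁ + 2ξ₂.
Selectivity: 1ξ₁ / (1ξ₂) = 8.77 → ξ₁ = 8.77 ξ₂.
Substitute: (1·8.77 + 2) ξ₂ = 312.3 → ξ₂ = 29 lbmol/h, ξ₁ = 254.3 lbmol/h.
Outlet amounts (n = n₀ + Σ ν·ξ):
  Q: 780.8 − 1(254.3) − 2(29) = 468.4
  U: 1469 − 1(254.3) − 1(29) = 1186
  V: 0 + 1(254.3) = 254.3
  M: 0 + 1(29) = 29

254 lbmol/h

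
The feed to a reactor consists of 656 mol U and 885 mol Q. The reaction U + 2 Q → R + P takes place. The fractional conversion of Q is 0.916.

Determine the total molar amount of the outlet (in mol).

Q reacted = 0.916 × 885 = 810.7 mol; ν_Q = −2, so ξ = 810.7/2 = 405.3 mol.
Outlet amounts (n = n₀ + ν ξ):
  U: 656 − 1(405.3) = 250.7
  Q: 885 − 2(405.3) = 74.34
  R: 0 + 1(405.3) = 405.3
  P: 0 + 1(405.3) = 405.3
Total out = 250.7 + 74.34 + 405.3 + 405.3 = 1136 mol.

1140 mol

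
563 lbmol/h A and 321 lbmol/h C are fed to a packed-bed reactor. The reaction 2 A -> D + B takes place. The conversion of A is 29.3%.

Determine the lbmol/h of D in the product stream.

82.5 lbmol/h

A reacted = 0.293 × 563 = 165 lbmol/h; ν_A = −2, so ξ = 165/2 = 82.48 lbmol/h.
Outlet amounts (n = n₀ + ν ξ):
  A: 563 − 2(82.48) = 398
  D: 0 + 1(82.48) = 82.48
  B: 0 + 1(82.48) = 82.48
  C: 321 (inert)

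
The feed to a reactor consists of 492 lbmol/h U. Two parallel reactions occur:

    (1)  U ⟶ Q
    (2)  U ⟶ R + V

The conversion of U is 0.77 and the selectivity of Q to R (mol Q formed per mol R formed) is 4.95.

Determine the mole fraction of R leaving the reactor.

Conversion of U: U consumed = 0.77 × 492 = 378.8 lbmol/h = 1ξ₁ + 1ξ₂.
Selectivity: 1ξ₁ / (1ξ₂) = 4.95 → ξ₁ = 4.95 ξ₂.
Substitute: (1·4.95 + 1) ξ₂ = 378.8 → ξ₂ = 63.67 lbmol/h, ξ₁ = 315.2 lbmol/h.
Outlet amounts (n = n₀ + Σ ν·ξ):
  U: 492 − 1(315.2) − 1(63.67) = 113.2
  Q: 0 + 1(315.2) = 315.2
  R: 0 + 1(63.67) = 63.67
  V: 0 + 1(63.67) = 63.67
Total out = 555.7 lbmol/h; y_R = 63.67 / 555.7 = 0.1146.

0.115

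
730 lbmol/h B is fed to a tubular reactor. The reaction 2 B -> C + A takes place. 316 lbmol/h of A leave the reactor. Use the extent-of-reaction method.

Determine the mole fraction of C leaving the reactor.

For A: n = n₀ + 1ξ → 316 = 0 + 1ξ, giving ξ = 316 lbmol/h.
Outlet amounts (n = n₀ + ν ξ):
  B: 730 − 2(316) = 98
  C: 0 + 1(316) = 316
  A: 0 + 1(316) = 316
Total out = 730 lbmol/h; y_C = 316 / 730 = 0.4329.

0.433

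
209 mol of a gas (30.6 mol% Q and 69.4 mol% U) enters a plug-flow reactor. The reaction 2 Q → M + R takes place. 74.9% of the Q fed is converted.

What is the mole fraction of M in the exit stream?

0.115

Q reacted = 0.749 × 63.95 = 47.9 mol; ν_Q = −2, so ξ = 47.9/2 = 23.95 mol.
Outlet amounts (n = n₀ + ν ξ):
  Q: 63.95 − 2(23.95) = 16.05
  M: 0 + 1(23.95) = 23.95
  R: 0 + 1(23.95) = 23.95
  U: 145 (inert)
Total out = 209 mol; y_M = 23.95 / 209 = 0.1146.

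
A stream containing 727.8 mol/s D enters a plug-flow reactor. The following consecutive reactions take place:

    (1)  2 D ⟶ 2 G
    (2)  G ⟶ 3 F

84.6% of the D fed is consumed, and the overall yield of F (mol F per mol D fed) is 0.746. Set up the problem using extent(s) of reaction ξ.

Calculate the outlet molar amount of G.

Conversion of D: D consumed = 2ξ₁ = 0.846 × 727.8 → ξ₁ = 307.9 mol/s.
Yield of F: 3ξ₂ / 727.8 = 0.746 → ξ₂ = 181 mol/s.
Outlet amounts (n = n₀ + Σ ν·ξ):
  D: 727.8 − 2(307.9) = 112.1
  G: 0 + 2(307.9) − 1(181) = 434.7
  F: 0 + 3(181) = 542.9

435 mol/s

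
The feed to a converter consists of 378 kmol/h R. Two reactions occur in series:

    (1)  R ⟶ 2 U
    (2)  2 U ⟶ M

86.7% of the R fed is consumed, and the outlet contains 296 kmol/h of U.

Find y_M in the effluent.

Conversion of R: R consumed = 1ξ₁ = 0.867 × 378 → ξ₁ = 327.7 kmol/h.
U balance: n_U = 0 + 2ξ₁ − 2ξ₂ = 296 → ξ₂ = (2·327.7 − 296)/2 = 179.7 kmol/h.
Outlet amounts (n = n₀ + Σ ν·ξ):
  R: 378 − 1(327.7) = 50.27
  U: 0 + 2(327.7) − 2(179.7) = 296
  M: 0 + 1(179.7) = 179.7
Total out = 526 kmol/h; y_M = 179.7 / 526 = 0.3417.

0.342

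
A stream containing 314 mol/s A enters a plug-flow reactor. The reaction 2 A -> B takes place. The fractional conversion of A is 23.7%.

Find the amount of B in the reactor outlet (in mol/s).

A reacted = 0.237 × 314 = 74.42 mol/s; ν_A = −2, so ξ = 74.42/2 = 37.21 mol/s.
Outlet amounts (n = n₀ + ν ξ):
  A: 314 − 2(37.21) = 239.6
  B: 0 + 1(37.21) = 37.21

37.2 mol/s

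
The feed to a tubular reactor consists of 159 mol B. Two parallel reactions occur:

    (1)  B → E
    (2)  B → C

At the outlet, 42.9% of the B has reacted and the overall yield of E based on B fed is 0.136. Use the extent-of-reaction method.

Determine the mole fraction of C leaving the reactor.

Yield of E: 1ξ₁ / 159 = 0.136 → ξ₁ = 21.62 mol.
Conversion of B: 1ξ₁ + 1ξ₂ = 0.429 × 159 = 68.21 → ξ₂ = 46.59 mol.
Outlet amounts (n = n₀ + Σ ν·ξ):
  B: 159 − 1(21.62) − 1(46.59) = 90.79
  E: 0 + 1(21.62) = 21.62
  C: 0 + 1(46.59) = 46.59
Total out = 159 mol; y_C = 46.59 / 159 = 0.293.

0.293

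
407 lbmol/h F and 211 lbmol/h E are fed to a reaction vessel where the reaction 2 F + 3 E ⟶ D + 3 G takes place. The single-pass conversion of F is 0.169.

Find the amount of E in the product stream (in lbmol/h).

F reacted = 0.169 × 407 = 68.78 lbmol/h; ν_F = −2, so ξ = 68.78/2 = 34.39 lbmol/h.
Outlet amounts (n = n₀ + ν ξ):
  F: 407 − 2(34.39) = 338.2
  E: 211 − 3(34.39) = 107.8
  D: 0 + 1(34.39) = 34.39
  G: 0 + 3(34.39) = 103.2

108 lbmol/h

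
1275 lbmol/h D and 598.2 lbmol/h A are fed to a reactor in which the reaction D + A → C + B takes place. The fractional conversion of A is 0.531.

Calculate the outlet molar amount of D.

A reacted = 0.531 × 598.2 = 317.6 lbmol/h; ν_A = −1, so ξ = 317.6/1 = 317.6 lbmol/h.
Outlet amounts (n = n₀ + ν ξ):
  D: 1275 − 1(317.6) = 957.4
  A: 598.2 − 1(317.6) = 280.6
  C: 0 + 1(317.6) = 317.6
  B: 0 + 1(317.6) = 317.6

957 lbmol/h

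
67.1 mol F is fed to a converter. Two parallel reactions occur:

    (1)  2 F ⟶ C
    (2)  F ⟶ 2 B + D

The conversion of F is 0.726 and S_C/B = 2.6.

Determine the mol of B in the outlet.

8.55 mol

Conversion of F: F consumed = 0.726 × 67.1 = 48.71 mol = 2ξ₁ + 1ξ₂.
Selectivity: 1ξ₁ / (2ξ₂) = 2.6 → ξ₁ = 5.2 ξ₂.
Substitute: (2·5.2 + 1) ξ₂ = 48.71 → ξ₂ = 4.273 mol, ξ₁ = 22.22 mol.
Outlet amounts (n = n₀ + Σ ν·ξ):
  F: 67.1 − 2(22.22) − 1(4.273) = 18.39
  C: 0 + 1(22.22) = 22.22
  B: 0 + 2(4.273) = 8.546
  D: 0 + 1(4.273) = 4.273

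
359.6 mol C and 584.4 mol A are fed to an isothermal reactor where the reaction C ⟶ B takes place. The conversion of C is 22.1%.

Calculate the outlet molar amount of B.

C reacted = 0.221 × 359.6 = 79.47 mol; ν_C = −1, so ξ = 79.47/1 = 79.47 mol.
Outlet amounts (n = n₀ + ν ξ):
  C: 359.6 − 1(79.47) = 280.1
  B: 0 + 1(79.47) = 79.47
  A: 584.4 (inert)

79.5 mol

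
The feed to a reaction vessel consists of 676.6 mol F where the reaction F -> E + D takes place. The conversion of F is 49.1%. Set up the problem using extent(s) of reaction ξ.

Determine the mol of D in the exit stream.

332 mol

F reacted = 0.491 × 676.6 = 332.2 mol; ν_F = −1, so ξ = 332.2/1 = 332.2 mol.
Outlet amounts (n = n₀ + ν ξ):
  F: 676.6 − 1(332.2) = 344.4
  E: 0 + 1(332.2) = 332.2
  D: 0 + 1(332.2) = 332.2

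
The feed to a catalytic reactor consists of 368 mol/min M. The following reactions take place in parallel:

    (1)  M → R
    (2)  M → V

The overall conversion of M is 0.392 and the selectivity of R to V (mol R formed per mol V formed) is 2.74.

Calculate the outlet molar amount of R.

106 mol/min

Conversion of M: M consumed = 0.392 × 368 = 144.3 mol/min = 1ξ₁ + 1ξ₂.
Selectivity: 1ξ₁ / (1ξ₂) = 2.74 → ξ₁ = 2.74 ξ₂.
Substitute: (1·2.74 + 1) ξ₂ = 144.3 → ξ₂ = 38.57 mol/min, ξ₁ = 105.7 mol/min.
Outlet amounts (n = n₀ + Σ ν·ξ):
  M: 368 − 1(105.7) − 1(38.57) = 223.7
  R: 0 + 1(105.7) = 105.7
  V: 0 + 1(38.57) = 38.57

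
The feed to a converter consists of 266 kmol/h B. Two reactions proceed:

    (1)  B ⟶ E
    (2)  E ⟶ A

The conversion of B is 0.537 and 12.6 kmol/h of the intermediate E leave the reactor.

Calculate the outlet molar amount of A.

Conversion of B: B consumed = 1ξ₁ = 0.537 × 266 → ξ₁ = 142.8 kmol/h.
E balance: n_E = 0 + 1ξ₁ − 1ξ₂ = 12.6 → ξ₂ = (1·142.8 − 12.6)/1 = 130.2 kmol/h.
Outlet amounts (n = n₀ + Σ ν·ξ):
  B: 266 − 1(142.8) = 123.2
  E: 0 + 1(142.8) − 1(130.2) = 12.6
  A: 0 + 1(130.2) = 130.2

130 kmol/h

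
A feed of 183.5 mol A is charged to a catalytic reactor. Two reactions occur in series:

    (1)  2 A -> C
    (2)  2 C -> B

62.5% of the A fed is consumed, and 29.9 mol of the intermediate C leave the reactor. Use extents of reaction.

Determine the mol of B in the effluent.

Conversion of A: A consumed = 2ξ₁ = 0.625 × 183.5 → ξ₁ = 57.34 mol.
C balance: n_C = 0 + 1ξ₁ − 2ξ₂ = 29.9 → ξ₂ = (1·57.34 − 29.9)/2 = 13.72 mol.
Outlet amounts (n = n₀ + Σ ν·ξ):
  A: 183.5 − 2(57.34) = 68.81
  C: 0 + 1(57.34) − 2(13.72) = 29.9
  B: 0 + 1(13.72) = 13.72

13.7 mol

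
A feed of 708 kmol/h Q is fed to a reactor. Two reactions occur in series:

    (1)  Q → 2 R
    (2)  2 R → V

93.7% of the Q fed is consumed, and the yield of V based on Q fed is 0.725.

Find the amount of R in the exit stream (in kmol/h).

300 kmol/h

Conversion of Q: Q consumed = 1ξ₁ = 0.937 × 708 → ξ₁ = 663.4 kmol/h.
Yield of V: 1ξ₂ / 708 = 0.725 → ξ₂ = 513.3 kmol/h.
Outlet amounts (n = n₀ + Σ ν·ξ):
  Q: 708 − 1(663.4) = 44.6
  R: 0 + 2(663.4) − 2(513.3) = 300.2
  V: 0 + 1(513.3) = 513.3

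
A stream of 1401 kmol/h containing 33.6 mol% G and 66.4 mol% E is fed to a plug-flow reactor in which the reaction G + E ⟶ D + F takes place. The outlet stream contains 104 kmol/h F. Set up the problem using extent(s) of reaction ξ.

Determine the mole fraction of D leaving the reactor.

For F: n = n₀ + 1ξ → 104 = 0 + 1ξ, giving ξ = 104 kmol/h.
Outlet amounts (n = n₀ + ν ξ):
  G: 470.7 − 1(104) = 366.7
  E: 930.3 − 1(104) = 826.3
  D: 0 + 1(104) = 104
  F: 0 + 1(104) = 104
Total out = 1401 kmol/h; y_D = 104 / 1401 = 0.07423.

0.0742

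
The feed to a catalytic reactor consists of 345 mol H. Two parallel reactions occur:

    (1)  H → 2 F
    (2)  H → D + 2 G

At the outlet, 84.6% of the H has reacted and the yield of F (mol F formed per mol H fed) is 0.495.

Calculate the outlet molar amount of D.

206 mol

Yield of F: 2ξ₁ / 345 = 0.495 → ξ₁ = 85.39 mol.
Conversion of H: 1ξ₁ + 1ξ₂ = 0.846 × 345 = 291.9 → ξ₂ = 206.5 mol.
Outlet amounts (n = n₀ + Σ ν·ξ):
  H: 345 − 1(85.39) − 1(206.5) = 53.13
  F: 0 + 2(85.39) = 170.8
  D: 0 + 1(206.5) = 206.5
  G: 0 + 2(206.5) = 413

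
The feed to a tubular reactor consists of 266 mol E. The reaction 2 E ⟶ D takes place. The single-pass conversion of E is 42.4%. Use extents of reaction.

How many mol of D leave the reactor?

E reacted = 0.424 × 266 = 112.8 mol; ν_E = −2, so ξ = 112.8/2 = 56.39 mol.
Outlet amounts (n = n₀ + ν ξ):
  E: 266 − 2(56.39) = 153.2
  D: 0 + 1(56.39) = 56.39

56.4 mol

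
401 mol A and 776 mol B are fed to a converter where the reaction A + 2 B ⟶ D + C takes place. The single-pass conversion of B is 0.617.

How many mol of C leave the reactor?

B reacted = 0.617 × 776 = 478.8 mol; ν_B = −2, so ξ = 478.8/2 = 239.4 mol.
Outlet amounts (n = n₀ + ν ξ):
  A: 401 − 1(239.4) = 161.6
  B: 776 − 2(239.4) = 297.2
  D: 0 + 1(239.4) = 239.4
  C: 0 + 1(239.4) = 239.4

239 mol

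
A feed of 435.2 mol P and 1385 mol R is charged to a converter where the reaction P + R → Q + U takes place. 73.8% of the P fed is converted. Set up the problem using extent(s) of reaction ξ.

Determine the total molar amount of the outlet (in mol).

1820 mol

P reacted = 0.738 × 435.2 = 321.2 mol; ν_P = −1, so ξ = 321.2/1 = 321.2 mol.
Outlet amounts (n = n₀ + ν ξ):
  P: 435.2 − 1(321.2) = 114
  R: 1385 − 1(321.2) = 1064
  Q: 0 + 1(321.2) = 321.2
  U: 0 + 1(321.2) = 321.2
Total out = 114 + 1064 + 321.2 + 321.2 = 1820 mol.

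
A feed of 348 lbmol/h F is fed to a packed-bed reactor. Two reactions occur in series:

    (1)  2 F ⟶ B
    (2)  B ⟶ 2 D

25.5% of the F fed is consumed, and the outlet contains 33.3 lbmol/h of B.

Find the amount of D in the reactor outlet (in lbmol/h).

Conversion of F: F consumed = 2ξ₁ = 0.255 × 348 → ξ₁ = 44.37 lbmol/h.
B balance: n_B = 0 + 1ξ₁ − 1ξ₂ = 33.3 → ξ₂ = (1·44.37 − 33.3)/1 = 11.07 lbmol/h.
Outlet amounts (n = n₀ + Σ ν·ξ):
  F: 348 − 2(44.37) = 259.3
  B: 0 + 1(44.37) − 1(11.07) = 33.3
  D: 0 + 2(11.07) = 22.14

22.1 lbmol/h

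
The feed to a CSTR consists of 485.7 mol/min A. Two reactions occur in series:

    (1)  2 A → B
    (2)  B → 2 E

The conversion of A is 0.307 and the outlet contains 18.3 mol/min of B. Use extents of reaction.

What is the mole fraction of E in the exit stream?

0.241

Conversion of A: A consumed = 2ξ₁ = 0.307 × 485.7 → ξ₁ = 74.55 mol/min.
B balance: n_B = 0 + 1ξ₁ − 1ξ₂ = 18.3 → ξ₂ = (1·74.55 − 18.3)/1 = 56.25 mol/min.
Outlet amounts (n = n₀ + Σ ν·ξ):
  A: 485.7 − 2(74.55) = 336.6
  B: 0 + 1(74.55) − 1(56.25) = 18.3
  E: 0 + 2(56.25) = 112.5
Total out = 467.4 mol/min; y_E = 112.5 / 467.4 = 0.2407.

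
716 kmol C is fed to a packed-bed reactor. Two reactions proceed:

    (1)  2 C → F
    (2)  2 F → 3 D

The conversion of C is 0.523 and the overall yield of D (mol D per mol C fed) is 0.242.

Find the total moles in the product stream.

587 kmol

Conversion of C: C consumed = 2ξ₁ = 0.523 × 716 → ξ₁ = 187.2 kmol.
Yield of D: 3ξ₂ / 716 = 0.242 → ξ₂ = 57.76 kmol.
Outlet amounts (n = n₀ + Σ ν·ξ):
  C: 716 − 2(187.2) = 341.5
  F: 0 + 1(187.2) − 2(57.76) = 71.72
  D: 0 + 3(57.76) = 173.3
Total out = 341.5 + 71.72 + 173.3 = 586.5 kmol.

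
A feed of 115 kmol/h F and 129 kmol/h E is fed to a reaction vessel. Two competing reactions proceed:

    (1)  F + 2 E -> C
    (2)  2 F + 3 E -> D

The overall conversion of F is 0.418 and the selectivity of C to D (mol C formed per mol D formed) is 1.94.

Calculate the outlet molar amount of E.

45.1 kmol/h

Conversion of F: F consumed = 0.418 × 115 = 48.07 kmol/h = 1ξ₁ + 2ξ₂.
Selectivity: 1ξ₁ / (1ξ₂) = 1.94 → ξ₁ = 1.94 ξ₂.
Substitute: (1·1.94 + 2) ξ₂ = 48.07 → ξ₂ = 12.2 kmol/h, ξ₁ = 23.67 kmol/h.
Outlet amounts (n = n₀ + Σ ν·ξ):
  F: 115 − 1(23.67) − 2(12.2) = 66.93
  E: 129 − 2(23.67) − 3(12.2) = 45.06
  C: 0 + 1(23.67) = 23.67
  D: 0 + 1(12.2) = 12.2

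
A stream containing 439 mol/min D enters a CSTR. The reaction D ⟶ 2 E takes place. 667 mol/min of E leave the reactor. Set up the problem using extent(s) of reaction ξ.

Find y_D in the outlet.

0.137

For E: n = n₀ + 2ξ → 667 = 0 + 2ξ, giving ξ = 333.5 mol/min.
Outlet amounts (n = n₀ + ν ξ):
  D: 439 − 1(333.5) = 105.5
  E: 0 + 2(333.5) = 667
Total out = 772.5 mol/min; y_D = 105.5 / 772.5 = 0.1366.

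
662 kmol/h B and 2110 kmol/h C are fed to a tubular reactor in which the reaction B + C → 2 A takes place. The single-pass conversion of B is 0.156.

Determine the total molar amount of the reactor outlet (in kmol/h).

2770 kmol/h

B reacted = 0.156 × 662 = 103.3 kmol/h; ν_B = −1, so ξ = 103.3/1 = 103.3 kmol/h.
Outlet amounts (n = n₀ + ν ξ):
  B: 662 − 1(103.3) = 558.7
  C: 2110 − 1(103.3) = 2007
  A: 0 + 2(103.3) = 206.5
Total out = 558.7 + 2007 + 206.5 = 2772 kmol/h.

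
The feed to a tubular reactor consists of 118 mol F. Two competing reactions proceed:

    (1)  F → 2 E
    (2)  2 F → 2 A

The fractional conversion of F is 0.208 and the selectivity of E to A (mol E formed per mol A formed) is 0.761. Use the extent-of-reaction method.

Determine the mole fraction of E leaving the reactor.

Conversion of F: F consumed = 0.208 × 118 = 24.54 mol = 1ξ₁ + 2ξ₂.
Selectivity: 2ξ₁ / (2ξ₂) = 0.761 → ξ₁ = 0.761 ξ₂.
Substitute: (1·0.761 + 2) ξ₂ = 24.54 → ξ₂ = 8.89 mol, ξ₁ = 6.765 mol.
Outlet amounts (n = n₀ + Σ ν·ξ):
  F: 118 − 1(6.765) − 2(8.89) = 93.46
  E: 0 + 2(6.765) = 13.53
  A: 0 + 2(8.89) = 17.78
Total out = 124.8 mol; y_E = 13.53 / 124.8 = 0.1084.

0.108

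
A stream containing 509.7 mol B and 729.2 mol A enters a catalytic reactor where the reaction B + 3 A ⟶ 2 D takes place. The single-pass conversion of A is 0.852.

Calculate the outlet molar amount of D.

414 mol

A reacted = 0.852 × 729.2 = 621.3 mol; ν_A = −3, so ξ = 621.3/3 = 207.1 mol.
Outlet amounts (n = n₀ + ν ξ):
  B: 509.7 − 1(207.1) = 302.6
  A: 729.2 − 3(207.1) = 107.9
  D: 0 + 2(207.1) = 414.2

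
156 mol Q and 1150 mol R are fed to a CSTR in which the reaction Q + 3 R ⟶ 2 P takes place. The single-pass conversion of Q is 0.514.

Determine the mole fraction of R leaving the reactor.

0.794

Q reacted = 0.514 × 156 = 80.18 mol; ν_Q = −1, so ξ = 80.18/1 = 80.18 mol.
Outlet amounts (n = n₀ + ν ξ):
  Q: 156 − 1(80.18) = 75.82
  R: 1150 − 3(80.18) = 909.4
  P: 0 + 2(80.18) = 160.4
Total out = 1146 mol; y_R = 909.4 / 1146 = 0.7938.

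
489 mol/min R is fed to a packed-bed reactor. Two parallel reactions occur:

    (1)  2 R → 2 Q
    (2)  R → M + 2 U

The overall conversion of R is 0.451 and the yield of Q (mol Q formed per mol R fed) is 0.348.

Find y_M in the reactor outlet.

Yield of Q: 2ξ₁ / 489 = 0.348 → ξ₁ = 85.09 mol/min.
Conversion of R: 2ξ₁ + 1ξ₂ = 0.451 × 489 = 220.5 → ξ₂ = 50.37 mol/min.
Outlet amounts (n = n₀ + Σ ν·ξ):
  R: 489 − 2(85.09) − 1(50.37) = 268.5
  Q: 0 + 2(85.09) = 170.2
  M: 0 + 1(50.37) = 50.37
  U: 0 + 2(50.37) = 100.7
Total out = 589.7 mol/min; y_M = 50.37 / 589.7 = 0.08541.

0.0854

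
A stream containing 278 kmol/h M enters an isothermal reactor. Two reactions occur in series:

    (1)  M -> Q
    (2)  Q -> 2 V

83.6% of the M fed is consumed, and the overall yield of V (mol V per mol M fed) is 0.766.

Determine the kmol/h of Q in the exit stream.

126 kmol/h

Conversion of M: M consumed = 1ξ₁ = 0.836 × 278 → ξ₁ = 232.4 kmol/h.
Yield of V: 2ξ₂ / 278 = 0.766 → ξ₂ = 106.5 kmol/h.
Outlet amounts (n = n₀ + Σ ν·ξ):
  M: 278 − 1(232.4) = 45.59
  Q: 0 + 1(232.4) − 1(106.5) = 125.9
  V: 0 + 2(106.5) = 212.9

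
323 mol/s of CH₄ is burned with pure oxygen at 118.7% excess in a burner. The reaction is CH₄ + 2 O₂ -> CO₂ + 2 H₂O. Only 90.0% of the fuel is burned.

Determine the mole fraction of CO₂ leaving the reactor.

0.167

Stoichiometric O₂ = 2 × 323 = 646 mol/s; O₂ fed = 646 × 2.187 = 1413 mol/s.
Fuel reacted = 0.9 × 323 → ξ = 290.7 mol/s.
Outlet (n = n₀ + ν ξ):
  CH₄: 323 − 1(290.7) = 32.3
  O₂: 1413 − 2(290.7) = 831.4
  CO₂: 0 + 1(290.7) = 290.7
  H₂O: 0 + 2(290.7) = 581.4
Total out = 1736 mol/s; y_CO₂ = 290.7 / 1736 = 0.1675.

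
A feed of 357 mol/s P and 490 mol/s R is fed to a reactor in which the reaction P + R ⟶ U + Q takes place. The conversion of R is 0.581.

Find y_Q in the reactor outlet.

R reacted = 0.581 × 490 = 284.7 mol/s; ν_R = −1, so ξ = 284.7/1 = 284.7 mol/s.
Outlet amounts (n = n₀ + ν ξ):
  P: 357 − 1(284.7) = 72.31
  R: 490 − 1(284.7) = 205.3
  U: 0 + 1(284.7) = 284.7
  Q: 0 + 1(284.7) = 284.7
Total out = 847 mol/s; y_Q = 284.7 / 847 = 0.3361.

0.336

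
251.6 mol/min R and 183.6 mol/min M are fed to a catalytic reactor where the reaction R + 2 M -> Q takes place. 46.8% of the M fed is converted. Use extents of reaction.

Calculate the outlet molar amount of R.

209 mol/min

M reacted = 0.468 × 183.6 = 85.92 mol/min; ν_M = −2, so ξ = 85.92/2 = 42.96 mol/min.
Outlet amounts (n = n₀ + ν ξ):
  R: 251.6 − 1(42.96) = 208.6
  M: 183.6 − 2(42.96) = 97.68
  Q: 0 + 1(42.96) = 42.96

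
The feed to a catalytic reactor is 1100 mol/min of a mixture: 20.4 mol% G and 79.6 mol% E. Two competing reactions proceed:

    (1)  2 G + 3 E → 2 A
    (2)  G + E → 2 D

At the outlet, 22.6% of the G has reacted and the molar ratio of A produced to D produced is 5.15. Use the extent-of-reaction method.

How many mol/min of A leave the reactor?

46.2 mol/min

Conversion of G: G consumed = 0.226 × 224.4 = 50.71 mol/min = 2ξ₁ + 1ξ₂.
Selectivity: 2ξ₁ / (2ξ₂) = 5.15 → ξ₁ = 5.15 ξ₂.
Substitute: (2·5.15 + 1) ξ₂ = 50.71 → ξ₂ = 4.488 mol/min, ξ₁ = 23.11 mol/min.
Outlet amounts (n = n₀ + Σ ν·ξ):
  G: 224.4 − 2(23.11) − 1(4.488) = 173.7
  E: 875.6 − 3(23.11) − 1(4.488) = 801.8
  A: 0 + 2(23.11) = 46.23
  D: 0 + 2(4.488) = 8.976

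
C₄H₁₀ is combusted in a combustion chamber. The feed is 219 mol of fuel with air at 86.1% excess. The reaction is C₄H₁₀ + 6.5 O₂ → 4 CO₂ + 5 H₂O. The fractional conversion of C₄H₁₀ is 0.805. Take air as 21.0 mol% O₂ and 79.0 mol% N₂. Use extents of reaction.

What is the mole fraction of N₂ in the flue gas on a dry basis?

0.816

Stoichiometric O₂ = 6.5 × 219 = 1424 mol; O₂ fed = 1424 × 1.861 = 2649 mol.
N₂ fed = 2649 × 79/21 = 9966 mol.
Fuel reacted = 0.805 × 219 → ξ = 176.3 mol.
Outlet (n = n₀ + ν ξ):
  C₄H₁₀: 219 − 1(176.3) = 42.7
  O₂: 2649 − 6.5(176.3) = 1503
  N₂: 9966 (inert)
  CO₂: 0 + 4(176.3) = 705.2
  H₂O: 0 + 5(176.3) = 881.5
Dry total = 12220 mol; y_N₂ (dry) = 9966 / 12220 = 0.8157.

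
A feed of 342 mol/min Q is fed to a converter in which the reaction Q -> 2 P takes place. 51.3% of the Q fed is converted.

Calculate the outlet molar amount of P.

351 mol/min

Q reacted = 0.513 × 342 = 175.4 mol/min; ν_Q = −1, so ξ = 175.4/1 = 175.4 mol/min.
Outlet amounts (n = n₀ + ν ξ):
  Q: 342 − 1(175.4) = 166.6
  P: 0 + 2(175.4) = 350.9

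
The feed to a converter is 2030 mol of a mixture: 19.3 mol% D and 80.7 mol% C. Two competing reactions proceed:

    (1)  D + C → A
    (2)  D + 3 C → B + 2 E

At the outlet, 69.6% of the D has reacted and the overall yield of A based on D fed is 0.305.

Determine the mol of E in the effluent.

Yield of A: 1ξ₁ / 391.8 = 0.305 → ξ₁ = 119.5 mol.
Conversion of D: 1ξ₁ + 1ξ₂ = 0.696 × 391.8 = 272.7 → ξ₂ = 153.2 mol.
Outlet amounts (n = n₀ + Σ ν·ξ):
  D: 391.8 − 1(119.5) − 1(153.2) = 119.1
  C: 1638 − 1(119.5) − 3(153.2) = 1059
  A: 0 + 1(119.5) = 119.5
  B: 0 + 1(153.2) = 153.2
  E: 0 + 2(153.2) = 306.4

306 mol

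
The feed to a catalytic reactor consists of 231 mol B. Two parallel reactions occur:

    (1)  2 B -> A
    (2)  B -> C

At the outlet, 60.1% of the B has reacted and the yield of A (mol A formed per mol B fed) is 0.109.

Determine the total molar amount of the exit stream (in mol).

Yield of A: 1ξ₁ / 231 = 0.109 → ξ₁ = 25.18 mol.
Conversion of B: 2ξ₁ + 1ξ₂ = 0.601 × 231 = 138.8 → ξ₂ = 88.47 mol.
Outlet amounts (n = n₀ + Σ ν·ξ):
  B: 231 − 2(25.18) − 1(88.47) = 92.17
  A: 0 + 1(25.18) = 25.18
  C: 0 + 1(88.47) = 88.47
Total out = 92.17 + 25.18 + 88.47 = 205.8 mol.

206 mol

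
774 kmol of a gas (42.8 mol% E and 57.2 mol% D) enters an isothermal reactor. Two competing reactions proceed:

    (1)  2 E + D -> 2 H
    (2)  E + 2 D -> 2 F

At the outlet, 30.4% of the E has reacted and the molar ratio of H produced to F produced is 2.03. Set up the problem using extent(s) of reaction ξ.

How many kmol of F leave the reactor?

Conversion of E: E consumed = 0.304 × 331.3 = 100.7 kmol = 2ξ₁ + 1ξ₂.
Selectivity: 2ξ₁ / (2ξ₂) = 2.03 → ξ₁ = 2.03 ξ₂.
Substitute: (2·2.03 + 1) ξ₂ = 100.7 → ξ₂ = 19.9 kmol, ξ₁ = 40.4 kmol.
Outlet amounts (n = n₀ + Σ ν·ξ):
  E: 331.3 − 2(40.4) − 1(19.9) = 230.6
  D: 442.7 − 1(40.4) − 2(19.9) = 362.5
  H: 0 + 2(40.4) = 80.8
  F: 0 + 2(19.9) = 39.81

39.8 kmol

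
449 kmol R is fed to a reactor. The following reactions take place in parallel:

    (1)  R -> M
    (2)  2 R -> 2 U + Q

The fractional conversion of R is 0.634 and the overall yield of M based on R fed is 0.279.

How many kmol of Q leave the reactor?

79.7 kmol

Yield of M: 1ξ₁ / 449 = 0.279 → ξ₁ = 125.3 kmol.
Conversion of R: 1ξ₁ + 2ξ₂ = 0.634 × 449 = 284.7 → ξ₂ = 79.7 kmol.
Outlet amounts (n = n₀ + Σ ν·ξ):
  R: 449 − 1(125.3) − 2(79.7) = 164.3
  M: 0 + 1(125.3) = 125.3
  U: 0 + 2(79.7) = 159.4
  Q: 0 + 1(79.7) = 79.7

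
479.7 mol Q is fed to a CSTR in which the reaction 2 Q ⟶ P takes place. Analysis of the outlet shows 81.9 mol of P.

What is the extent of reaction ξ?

For P: n = n₀ + 1ξ → 81.9 = 0 + 1ξ, giving ξ = 81.9 mol.
Outlet amounts (n = n₀ + ν ξ):
  Q: 479.7 − 2(81.9) = 315.9
  P: 0 + 1(81.9) = 81.9

ξ = 81.9 mol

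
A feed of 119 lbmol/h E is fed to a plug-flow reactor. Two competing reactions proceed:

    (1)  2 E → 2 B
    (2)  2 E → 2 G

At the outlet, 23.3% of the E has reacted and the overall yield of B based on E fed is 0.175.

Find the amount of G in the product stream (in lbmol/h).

6.9 lbmol/h

Yield of B: 2ξ₁ / 119 = 0.175 → ξ₁ = 10.41 lbmol/h.
Conversion of E: 2ξ₁ + 2ξ₂ = 0.233 × 119 = 27.73 → ξ₂ = 3.451 lbmol/h.
Outlet amounts (n = n₀ + Σ ν·ξ):
  E: 119 − 2(10.41) − 2(3.451) = 91.27
  B: 0 + 2(10.41) = 20.82
  G: 0 + 2(3.451) = 6.902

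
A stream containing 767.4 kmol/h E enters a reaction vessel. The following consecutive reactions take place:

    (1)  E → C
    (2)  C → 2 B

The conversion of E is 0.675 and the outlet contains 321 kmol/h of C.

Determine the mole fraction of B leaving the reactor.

0.409

Conversion of E: E consumed = 1ξ₁ = 0.675 × 767.4 → ξ₁ = 518 kmol/h.
C balance: n_C = 0 + 1ξ₁ − 1ξ₂ = 321 → ξ₂ = (1·518 − 321)/1 = 197 kmol/h.
Outlet amounts (n = n₀ + Σ ν·ξ):
  E: 767.4 − 1(518) = 249.4
  C: 0 + 1(518) − 1(197) = 321
  B: 0 + 2(197) = 394
Total out = 964.4 kmol/h; y_B = 394 / 964.4 = 0.4085.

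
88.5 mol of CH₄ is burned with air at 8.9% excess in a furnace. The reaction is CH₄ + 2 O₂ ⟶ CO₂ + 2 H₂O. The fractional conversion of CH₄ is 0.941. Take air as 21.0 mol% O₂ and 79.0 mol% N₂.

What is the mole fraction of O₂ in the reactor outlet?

0.026

Stoichiometric O₂ = 2 × 88.5 = 177 mol; O₂ fed = 177 × 1.089 = 192.8 mol.
N₂ fed = 192.8 × 79/21 = 725.1 mol.
Fuel reacted = 0.941 × 88.5 → ξ = 83.28 mol.
Outlet (n = n₀ + ν ξ):
  CH₄: 88.5 − 1(83.28) = 5.222
  O₂: 192.8 − 2(83.28) = 26.2
  N₂: 725.1 (inert)
  CO₂: 0 + 1(83.28) = 83.28
  H₂O: 0 + 2(83.28) = 166.6
Total out = 1006 mol; y_O₂ = 26.2 / 1006 = 0.02603.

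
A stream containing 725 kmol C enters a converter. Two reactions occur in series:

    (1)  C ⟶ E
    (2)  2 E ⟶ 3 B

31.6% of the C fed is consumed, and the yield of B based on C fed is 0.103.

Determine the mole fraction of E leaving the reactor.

Conversion of C: C consumed = 1ξ₁ = 0.316 × 725 → ξ₁ = 229.1 kmol.
Yield of B: 3ξ₂ / 725 = 0.103 → ξ₂ = 24.89 kmol.
Outlet amounts (n = n₀ + Σ ν·ξ):
  C: 725 − 1(229.1) = 495.9
  E: 0 + 1(229.1) − 2(24.89) = 179.3
  B: 0 + 3(24.89) = 74.67
Total out = 749.9 kmol; y_E = 179.3 / 749.9 = 0.2391.

0.239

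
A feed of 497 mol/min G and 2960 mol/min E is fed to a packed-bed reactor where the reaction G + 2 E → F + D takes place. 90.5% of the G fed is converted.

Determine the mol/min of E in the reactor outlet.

G reacted = 0.905 × 497 = 449.8 mol/min; ν_G = −1, so ξ = 449.8/1 = 449.8 mol/min.
Outlet amounts (n = n₀ + ν ξ):
  G: 497 − 1(449.8) = 47.21
  E: 2960 − 2(449.8) = 2060
  F: 0 + 1(449.8) = 449.8
  D: 0 + 1(449.8) = 449.8

2060 mol/min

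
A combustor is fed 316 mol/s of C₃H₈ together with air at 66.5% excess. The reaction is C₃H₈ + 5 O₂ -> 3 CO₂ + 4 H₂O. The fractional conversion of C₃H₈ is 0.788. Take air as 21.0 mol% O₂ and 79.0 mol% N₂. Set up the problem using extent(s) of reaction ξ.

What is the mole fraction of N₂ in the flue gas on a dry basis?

Stoichiometric O₂ = 5 × 316 = 1580 mol/s; O₂ fed = 1580 × 1.665 = 2631 mol/s.
N₂ fed = 2631 × 79/21 = 9896 mol/s.
Fuel reacted = 0.788 × 316 → ξ = 249 mol/s.
Outlet (n = n₀ + ν ξ):
  C₃H₈: 316 − 1(249) = 66.99
  O₂: 2631 − 5(249) = 1386
  N₂: 9896 (inert)
  CO₂: 0 + 3(249) = 747
  H₂O: 0 + 4(249) = 996
Dry total = 12100 mol/s; y_N₂ (dry) = 9896 / 12100 = 0.8182.

0.818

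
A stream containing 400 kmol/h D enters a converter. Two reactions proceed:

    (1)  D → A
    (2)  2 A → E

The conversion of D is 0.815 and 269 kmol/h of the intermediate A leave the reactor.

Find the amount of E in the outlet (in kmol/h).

28.5 kmol/h

Conversion of D: D consumed = 1ξ₁ = 0.815 × 400 → ξ₁ = 326 kmol/h.
A balance: n_A = 0 + 1ξ₁ − 2ξ₂ = 269 → ξ₂ = (1·326 − 269)/2 = 28.5 kmol/h.
Outlet amounts (n = n₀ + Σ ν·ξ):
  D: 400 − 1(326) = 74
  A: 0 + 1(326) − 2(28.5) = 269
  E: 0 + 1(28.5) = 28.5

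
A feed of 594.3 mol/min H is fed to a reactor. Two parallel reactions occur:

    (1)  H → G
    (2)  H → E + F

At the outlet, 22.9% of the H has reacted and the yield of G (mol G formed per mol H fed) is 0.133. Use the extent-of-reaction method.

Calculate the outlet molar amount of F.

Yield of G: 1ξ₁ / 594.3 = 0.133 → ξ₁ = 79.04 mol/min.
Conversion of H: 1ξ₁ + 1ξ₂ = 0.229 × 594.3 = 136.1 → ξ₂ = 57.05 mol/min.
Outlet amounts (n = n₀ + Σ ν·ξ):
  H: 594.3 − 1(79.04) − 1(57.05) = 458.2
  G: 0 + 1(79.04) = 79.04
  E: 0 + 1(57.05) = 57.05
  F: 0 + 1(57.05) = 57.05

57.1 mol/min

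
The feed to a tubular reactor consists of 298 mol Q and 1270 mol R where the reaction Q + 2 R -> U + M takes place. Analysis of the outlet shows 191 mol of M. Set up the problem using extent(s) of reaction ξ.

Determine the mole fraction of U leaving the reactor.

For M: n = n₀ + 1ξ → 191 = 0 + 1ξ, giving ξ = 191 mol.
Outlet amounts (n = n₀ + ν ξ):
  Q: 298 − 1(191) = 107
  R: 1270 − 2(191) = 888
  U: 0 + 1(191) = 191
  M: 0 + 1(191) = 191
Total out = 1377 mol; y_U = 191 / 1377 = 0.1387.

0.139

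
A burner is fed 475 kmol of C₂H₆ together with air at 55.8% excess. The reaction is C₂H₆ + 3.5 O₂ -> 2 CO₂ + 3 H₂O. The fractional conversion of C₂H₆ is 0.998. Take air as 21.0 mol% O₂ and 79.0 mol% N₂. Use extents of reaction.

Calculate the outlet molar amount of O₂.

931 kmol

Stoichiometric O₂ = 3.5 × 475 = 1662 kmol; O₂ fed = 1662 × 1.558 = 2590 kmol.
N₂ fed = 2590 × 79/21 = 9744 kmol.
Fuel reacted = 0.998 × 475 → ξ = 474.1 kmol.
Outlet (n = n₀ + ν ξ):
  C₂H₆: 475 − 1(474.1) = 0.95
  O₂: 2590 − 3.5(474.1) = 931
  N₂: 9744 (inert)
  CO₂: 0 + 2(474.1) = 948.1
  H₂O: 0 + 3(474.1) = 1422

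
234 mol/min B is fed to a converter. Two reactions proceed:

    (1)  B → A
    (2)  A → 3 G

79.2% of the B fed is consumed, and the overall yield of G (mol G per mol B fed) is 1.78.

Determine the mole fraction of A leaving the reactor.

0.0909

Conversion of B: B consumed = 1ξ₁ = 0.792 × 234 → ξ₁ = 185.3 mol/min.
Yield of G: 3ξ₂ / 234 = 1.78 → ξ₂ = 138.8 mol/min.
Outlet amounts (n = n₀ + Σ ν·ξ):
  B: 234 − 1(185.3) = 48.67
  A: 0 + 1(185.3) − 1(138.8) = 46.49
  G: 0 + 3(138.8) = 416.5
Total out = 511.7 mol/min; y_A = 46.49 / 511.7 = 0.09085.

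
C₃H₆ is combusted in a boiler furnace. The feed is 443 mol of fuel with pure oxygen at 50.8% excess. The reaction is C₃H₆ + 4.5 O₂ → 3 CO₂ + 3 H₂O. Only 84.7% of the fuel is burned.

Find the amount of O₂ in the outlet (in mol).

Stoichiometric O₂ = 4.5 × 443 = 1994 mol; O₂ fed = 1994 × 1.508 = 3006 mol.
Fuel reacted = 0.847 × 443 → ξ = 375.2 mol.
Outlet (n = n₀ + ν ξ):
  C₃H₆: 443 − 1(375.2) = 67.78
  O₂: 3006 − 4.5(375.2) = 1318
  CO₂: 0 + 3(375.2) = 1126
  H₂O: 0 + 3(375.2) = 1126

1320 mol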